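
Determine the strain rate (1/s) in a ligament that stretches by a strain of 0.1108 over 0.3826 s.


strain_rate = delta_strain / delta_t
strain_rate = 0.1108 / 0.3826
strain_rate = 0.2896


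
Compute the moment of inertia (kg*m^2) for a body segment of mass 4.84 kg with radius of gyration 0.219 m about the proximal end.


I = m * k^2
I = 4.84 * 0.219^2
k^2 = 0.0480
I = 0.2321


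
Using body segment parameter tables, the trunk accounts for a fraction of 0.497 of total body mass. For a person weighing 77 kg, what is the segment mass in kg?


m_segment = body_mass * fraction
m_segment = 77 * 0.497
m_segment = 38.2690


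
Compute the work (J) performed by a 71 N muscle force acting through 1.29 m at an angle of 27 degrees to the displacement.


W = F * d * cos(theta)
theta = 27 deg = 0.4712 rad
cos(theta) = 0.8910
W = 71 * 1.29 * 0.8910
W = 81.6073


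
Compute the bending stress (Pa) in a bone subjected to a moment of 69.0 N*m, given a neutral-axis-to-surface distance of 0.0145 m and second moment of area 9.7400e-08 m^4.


sigma = M * c / I
sigma = 69.0 * 0.0145 / 9.7400e-08
M * c = 1.0005
sigma = 1.0272e+07


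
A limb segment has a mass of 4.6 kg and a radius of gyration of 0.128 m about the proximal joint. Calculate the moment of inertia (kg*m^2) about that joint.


I = m * k^2
I = 4.6 * 0.128^2
k^2 = 0.0164
I = 0.0754


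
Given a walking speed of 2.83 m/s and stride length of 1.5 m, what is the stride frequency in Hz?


f = v / stride_length
f = 2.83 / 1.5
f = 1.8867


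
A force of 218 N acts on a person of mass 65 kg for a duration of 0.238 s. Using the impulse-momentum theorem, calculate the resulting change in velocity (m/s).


J = F * dt = 218 * 0.238 = 51.8840 N*s
delta_v = J / m
delta_v = 51.8840 / 65
delta_v = 0.7982


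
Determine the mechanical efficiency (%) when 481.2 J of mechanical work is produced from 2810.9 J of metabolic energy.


eta = (W_mech / E_meta) * 100
eta = (481.2 / 2810.9) * 100
ratio = 0.1712
eta = 17.1191


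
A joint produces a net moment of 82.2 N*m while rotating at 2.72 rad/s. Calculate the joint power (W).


P = M * omega
P = 82.2 * 2.72
P = 223.5840


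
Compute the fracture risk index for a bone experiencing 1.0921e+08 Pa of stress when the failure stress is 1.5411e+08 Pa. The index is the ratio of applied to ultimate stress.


FRI = applied / ultimate
FRI = 1.0921e+08 / 1.5411e+08
FRI = 0.7086


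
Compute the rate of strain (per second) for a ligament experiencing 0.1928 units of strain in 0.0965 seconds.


strain_rate = delta_strain / delta_t
strain_rate = 0.1928 / 0.0965
strain_rate = 1.9979


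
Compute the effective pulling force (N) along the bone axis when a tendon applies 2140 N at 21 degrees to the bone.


F_eff = F_tendon * cos(theta)
theta = 21 deg = 0.3665 rad
cos(theta) = 0.9336
F_eff = 2140 * 0.9336
F_eff = 1997.8621


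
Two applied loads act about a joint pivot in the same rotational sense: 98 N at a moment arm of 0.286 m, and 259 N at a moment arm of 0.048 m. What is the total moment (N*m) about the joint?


M = F1 * d1 + F2 * d2
M = 98 * 0.286 + 259 * 0.048
M = 28.0280 + 12.4320
M = 40.4600


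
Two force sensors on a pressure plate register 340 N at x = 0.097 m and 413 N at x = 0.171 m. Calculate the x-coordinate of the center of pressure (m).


COP_x = (F1*x1 + F2*x2) / (F1 + F2)
COP_x = (340*0.097 + 413*0.171) / (340 + 413)
Numerator = 103.6030
Denominator = 753
COP_x = 0.1376


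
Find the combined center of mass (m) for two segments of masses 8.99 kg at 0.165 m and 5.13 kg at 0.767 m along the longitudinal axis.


COM = (m1*x1 + m2*x2) / (m1 + m2)
COM = (8.99*0.165 + 5.13*0.767) / (8.99 + 5.13)
Numerator = 5.4181
Denominator = 14.1200
COM = 0.3837


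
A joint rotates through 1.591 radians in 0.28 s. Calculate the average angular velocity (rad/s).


omega = delta_theta / delta_t
omega = 1.591 / 0.28
omega = 5.6821


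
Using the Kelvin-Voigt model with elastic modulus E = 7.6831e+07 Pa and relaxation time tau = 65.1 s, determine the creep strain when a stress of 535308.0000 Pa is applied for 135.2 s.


epsilon(t) = (sigma/E) * (1 - exp(-t/tau))
sigma/E = 535308.0000 / 7.6831e+07 = 0.0070
exp(-t/tau) = exp(-135.2 / 65.1) = 0.1253
epsilon = 0.0070 * (1 - 0.1253)
epsilon = 0.0061


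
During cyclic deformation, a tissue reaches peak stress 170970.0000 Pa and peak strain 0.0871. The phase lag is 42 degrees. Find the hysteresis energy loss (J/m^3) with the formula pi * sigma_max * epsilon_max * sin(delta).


E_loss = pi * sigma_max * epsilon_max * sin(delta)
delta = 42 deg = 0.7330 rad
sin(delta) = 0.6691
E_loss = pi * 170970.0000 * 0.0871 * 0.6691
E_loss = 31303.9279


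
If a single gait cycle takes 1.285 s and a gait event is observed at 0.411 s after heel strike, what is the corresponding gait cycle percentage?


pct = (event_time / cycle_time) * 100
pct = (0.411 / 1.285) * 100
ratio = 0.3198
pct = 31.9844


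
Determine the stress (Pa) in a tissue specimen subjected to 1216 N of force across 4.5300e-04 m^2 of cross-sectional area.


stress = F / A
stress = 1216 / 4.5300e-04
stress = 2.6843e+06


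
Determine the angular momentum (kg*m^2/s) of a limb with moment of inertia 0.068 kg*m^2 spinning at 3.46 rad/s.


L = I * omega
L = 0.068 * 3.46
L = 0.2353


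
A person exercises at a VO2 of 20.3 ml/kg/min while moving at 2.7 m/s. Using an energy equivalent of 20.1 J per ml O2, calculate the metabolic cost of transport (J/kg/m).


Power per kg = VO2 * 20.1 / 60
Power per kg = 20.3 * 20.1 / 60 = 6.8005 W/kg
Cost = power_per_kg / speed
Cost = 6.8005 / 2.7
Cost = 2.5187


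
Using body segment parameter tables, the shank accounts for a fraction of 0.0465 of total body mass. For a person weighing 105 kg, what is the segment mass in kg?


m_segment = body_mass * fraction
m_segment = 105 * 0.0465
m_segment = 4.8825


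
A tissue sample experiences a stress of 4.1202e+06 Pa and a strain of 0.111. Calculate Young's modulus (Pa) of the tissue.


E = stress / strain
E = 4.1202e+06 / 0.111
E = 3.7119e+07


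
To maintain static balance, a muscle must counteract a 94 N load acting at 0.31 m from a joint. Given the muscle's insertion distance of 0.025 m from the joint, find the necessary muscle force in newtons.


F_muscle = W * d_load / d_muscle
F_muscle = 94 * 0.31 / 0.025
Numerator = 29.1400
F_muscle = 1165.6000


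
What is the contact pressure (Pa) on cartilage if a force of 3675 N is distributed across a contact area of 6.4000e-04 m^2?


P = F / A
P = 3675 / 6.4000e-04
P = 5.7422e+06


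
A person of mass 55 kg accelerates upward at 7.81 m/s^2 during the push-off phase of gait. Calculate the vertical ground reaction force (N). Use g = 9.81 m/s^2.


GRF = m * (g + a)
GRF = 55 * (9.81 + 7.81)
GRF = 55 * 17.6200
GRF = 969.1000


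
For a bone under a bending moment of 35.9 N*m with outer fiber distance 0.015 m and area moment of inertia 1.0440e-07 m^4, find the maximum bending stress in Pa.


sigma = M * c / I
sigma = 35.9 * 0.015 / 1.0440e-07
M * c = 0.5385
sigma = 5.1580e+06


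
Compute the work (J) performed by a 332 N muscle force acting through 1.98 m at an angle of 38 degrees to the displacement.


W = F * d * cos(theta)
theta = 38 deg = 0.6632 rad
cos(theta) = 0.7880
W = 332 * 1.98 * 0.7880
W = 518.0067


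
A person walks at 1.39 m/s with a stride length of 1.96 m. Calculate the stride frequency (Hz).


f = v / stride_length
f = 1.39 / 1.96
f = 0.7092


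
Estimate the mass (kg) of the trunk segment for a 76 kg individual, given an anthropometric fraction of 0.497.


m_segment = body_mass * fraction
m_segment = 76 * 0.497
m_segment = 37.7720


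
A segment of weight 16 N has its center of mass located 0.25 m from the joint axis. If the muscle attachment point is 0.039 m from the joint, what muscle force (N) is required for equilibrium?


F_muscle = W * d_load / d_muscle
F_muscle = 16 * 0.25 / 0.039
Numerator = 4.0000
F_muscle = 102.5641


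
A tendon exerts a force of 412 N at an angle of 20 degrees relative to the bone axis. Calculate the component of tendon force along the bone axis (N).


F_eff = F_tendon * cos(theta)
theta = 20 deg = 0.3491 rad
cos(theta) = 0.9397
F_eff = 412 * 0.9397
F_eff = 387.1534


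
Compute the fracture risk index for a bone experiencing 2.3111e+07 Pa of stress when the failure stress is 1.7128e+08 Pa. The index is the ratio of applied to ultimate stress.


FRI = applied / ultimate
FRI = 2.3111e+07 / 1.7128e+08
FRI = 0.1349


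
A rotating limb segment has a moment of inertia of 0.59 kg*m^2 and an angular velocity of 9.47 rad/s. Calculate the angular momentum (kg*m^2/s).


L = I * omega
L = 0.59 * 9.47
L = 5.5873


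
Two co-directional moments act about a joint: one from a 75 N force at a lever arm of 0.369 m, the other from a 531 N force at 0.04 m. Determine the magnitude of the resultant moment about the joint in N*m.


M = F1 * d1 + F2 * d2
M = 75 * 0.369 + 531 * 0.04
M = 27.6750 + 21.2400
M = 48.9150


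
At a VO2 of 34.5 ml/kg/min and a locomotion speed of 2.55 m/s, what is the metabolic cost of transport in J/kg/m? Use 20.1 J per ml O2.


Power per kg = VO2 * 20.1 / 60
Power per kg = 34.5 * 20.1 / 60 = 11.5575 W/kg
Cost = power_per_kg / speed
Cost = 11.5575 / 2.55
Cost = 4.5324


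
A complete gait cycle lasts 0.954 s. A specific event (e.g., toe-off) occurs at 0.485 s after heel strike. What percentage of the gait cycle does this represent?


pct = (event_time / cycle_time) * 100
pct = (0.485 / 0.954) * 100
ratio = 0.5084
pct = 50.8386


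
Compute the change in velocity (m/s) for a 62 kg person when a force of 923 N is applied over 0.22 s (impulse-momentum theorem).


J = F * dt = 923 * 0.22 = 203.0600 N*s
delta_v = J / m
delta_v = 203.0600 / 62
delta_v = 3.2752


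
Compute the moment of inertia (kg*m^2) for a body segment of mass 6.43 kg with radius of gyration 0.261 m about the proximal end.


I = m * k^2
I = 6.43 * 0.261^2
k^2 = 0.0681
I = 0.4380


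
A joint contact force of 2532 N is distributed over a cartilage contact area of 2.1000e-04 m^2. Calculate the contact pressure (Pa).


P = F / A
P = 2532 / 2.1000e-04
P = 1.2057e+07


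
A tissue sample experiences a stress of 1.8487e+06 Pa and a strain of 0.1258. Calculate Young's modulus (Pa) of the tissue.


E = stress / strain
E = 1.8487e+06 / 0.1258
E = 1.4696e+07


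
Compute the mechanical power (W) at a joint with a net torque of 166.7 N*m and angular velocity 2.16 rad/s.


P = M * omega
P = 166.7 * 2.16
P = 360.0720


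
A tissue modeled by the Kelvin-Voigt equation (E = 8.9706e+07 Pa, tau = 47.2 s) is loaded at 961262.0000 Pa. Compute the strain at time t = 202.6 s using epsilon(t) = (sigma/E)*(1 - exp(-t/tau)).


epsilon(t) = (sigma/E) * (1 - exp(-t/tau))
sigma/E = 961262.0000 / 8.9706e+07 = 0.0107
exp(-t/tau) = exp(-202.6 / 47.2) = 0.0137
epsilon = 0.0107 * (1 - 0.0137)
epsilon = 0.0106


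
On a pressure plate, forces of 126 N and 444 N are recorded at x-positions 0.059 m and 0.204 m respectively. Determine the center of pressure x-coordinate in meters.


COP_x = (F1*x1 + F2*x2) / (F1 + F2)
COP_x = (126*0.059 + 444*0.204) / (126 + 444)
Numerator = 98.0100
Denominator = 570
COP_x = 0.1719


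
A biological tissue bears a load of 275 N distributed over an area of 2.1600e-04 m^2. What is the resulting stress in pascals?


stress = F / A
stress = 275 / 2.1600e-04
stress = 1.2731e+06


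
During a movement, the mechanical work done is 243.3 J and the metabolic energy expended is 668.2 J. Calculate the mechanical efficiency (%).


eta = (W_mech / E_meta) * 100
eta = (243.3 / 668.2) * 100
ratio = 0.3641
eta = 36.4113


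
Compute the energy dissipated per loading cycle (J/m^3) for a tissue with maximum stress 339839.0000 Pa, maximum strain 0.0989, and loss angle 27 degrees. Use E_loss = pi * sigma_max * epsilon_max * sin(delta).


E_loss = pi * sigma_max * epsilon_max * sin(delta)
delta = 27 deg = 0.4712 rad
sin(delta) = 0.4540
E_loss = pi * 339839.0000 * 0.0989 * 0.4540
E_loss = 47936.4806


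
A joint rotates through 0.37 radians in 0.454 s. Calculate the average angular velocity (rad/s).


omega = delta_theta / delta_t
omega = 0.37 / 0.454
omega = 0.8150


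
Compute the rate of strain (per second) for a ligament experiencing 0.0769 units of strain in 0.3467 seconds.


strain_rate = delta_strain / delta_t
strain_rate = 0.0769 / 0.3467
strain_rate = 0.2218


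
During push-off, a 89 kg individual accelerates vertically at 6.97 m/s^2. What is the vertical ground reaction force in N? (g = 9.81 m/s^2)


GRF = m * (g + a)
GRF = 89 * (9.81 + 6.97)
GRF = 89 * 16.7800
GRF = 1493.4200


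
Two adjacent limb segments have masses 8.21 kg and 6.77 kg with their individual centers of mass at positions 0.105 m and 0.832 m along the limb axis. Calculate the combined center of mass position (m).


COM = (m1*x1 + m2*x2) / (m1 + m2)
COM = (8.21*0.105 + 6.77*0.832) / (8.21 + 6.77)
Numerator = 6.4947
Denominator = 14.9800
COM = 0.4336


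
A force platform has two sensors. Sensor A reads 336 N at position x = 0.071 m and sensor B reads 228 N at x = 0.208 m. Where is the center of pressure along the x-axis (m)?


COP_x = (F1*x1 + F2*x2) / (F1 + F2)
COP_x = (336*0.071 + 228*0.208) / (336 + 228)
Numerator = 71.2800
Denominator = 564
COP_x = 0.1264


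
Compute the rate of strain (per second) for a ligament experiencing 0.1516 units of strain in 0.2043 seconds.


strain_rate = delta_strain / delta_t
strain_rate = 0.1516 / 0.2043
strain_rate = 0.7420


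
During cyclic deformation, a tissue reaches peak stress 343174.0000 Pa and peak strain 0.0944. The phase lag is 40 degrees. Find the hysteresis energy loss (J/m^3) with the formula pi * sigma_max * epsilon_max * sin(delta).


E_loss = pi * sigma_max * epsilon_max * sin(delta)
delta = 40 deg = 0.6981 rad
sin(delta) = 0.6428
E_loss = pi * 343174.0000 * 0.0944 * 0.6428
E_loss = 65418.9758


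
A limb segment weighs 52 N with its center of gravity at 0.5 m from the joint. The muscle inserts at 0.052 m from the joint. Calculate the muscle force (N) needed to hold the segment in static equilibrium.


F_muscle = W * d_load / d_muscle
F_muscle = 52 * 0.5 / 0.052
Numerator = 26.0000
F_muscle = 500.0000


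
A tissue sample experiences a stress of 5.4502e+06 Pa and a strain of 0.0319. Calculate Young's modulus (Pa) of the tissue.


E = stress / strain
E = 5.4502e+06 / 0.0319
E = 1.7085e+08


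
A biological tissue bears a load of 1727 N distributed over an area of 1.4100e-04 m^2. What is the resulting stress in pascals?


stress = F / A
stress = 1727 / 1.4100e-04
stress = 1.2248e+07


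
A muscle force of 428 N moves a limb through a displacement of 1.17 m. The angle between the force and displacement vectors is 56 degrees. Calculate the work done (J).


W = F * d * cos(theta)
theta = 56 deg = 0.9774 rad
cos(theta) = 0.5592
W = 428 * 1.17 * 0.5592
W = 280.0214


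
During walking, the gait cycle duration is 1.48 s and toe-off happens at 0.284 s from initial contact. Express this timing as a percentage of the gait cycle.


pct = (event_time / cycle_time) * 100
pct = (0.284 / 1.48) * 100
ratio = 0.1919
pct = 19.1892


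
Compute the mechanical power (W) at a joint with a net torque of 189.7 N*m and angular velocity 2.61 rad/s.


P = M * omega
P = 189.7 * 2.61
P = 495.1170


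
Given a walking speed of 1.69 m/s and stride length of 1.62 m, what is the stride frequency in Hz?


f = v / stride_length
f = 1.69 / 1.62
f = 1.0432


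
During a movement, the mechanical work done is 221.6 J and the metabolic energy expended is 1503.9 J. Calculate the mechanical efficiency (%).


eta = (W_mech / E_meta) * 100
eta = (221.6 / 1503.9) * 100
ratio = 0.1474
eta = 14.7350


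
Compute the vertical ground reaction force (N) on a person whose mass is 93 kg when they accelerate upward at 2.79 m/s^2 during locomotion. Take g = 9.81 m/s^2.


GRF = m * (g + a)
GRF = 93 * (9.81 + 2.79)
GRF = 93 * 12.6000
GRF = 1171.8000


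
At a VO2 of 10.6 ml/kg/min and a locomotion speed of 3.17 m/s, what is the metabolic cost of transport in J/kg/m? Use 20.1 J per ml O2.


Power per kg = VO2 * 20.1 / 60
Power per kg = 10.6 * 20.1 / 60 = 3.5510 W/kg
Cost = power_per_kg / speed
Cost = 3.5510 / 3.17
Cost = 1.1202


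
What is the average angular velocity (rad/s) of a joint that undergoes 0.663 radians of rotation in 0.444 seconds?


omega = delta_theta / delta_t
omega = 0.663 / 0.444
omega = 1.4932


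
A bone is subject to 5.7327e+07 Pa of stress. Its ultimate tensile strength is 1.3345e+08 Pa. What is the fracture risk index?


FRI = applied / ultimate
FRI = 5.7327e+07 / 1.3345e+08
FRI = 0.4296


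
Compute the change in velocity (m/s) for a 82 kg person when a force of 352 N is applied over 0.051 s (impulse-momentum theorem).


J = F * dt = 352 * 0.051 = 17.9520 N*s
delta_v = J / m
delta_v = 17.9520 / 82
delta_v = 0.2189


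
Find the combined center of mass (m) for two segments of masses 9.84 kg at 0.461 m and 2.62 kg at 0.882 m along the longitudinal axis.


COM = (m1*x1 + m2*x2) / (m1 + m2)
COM = (9.84*0.461 + 2.62*0.882) / (9.84 + 2.62)
Numerator = 6.8471
Denominator = 12.4600
COM = 0.5495


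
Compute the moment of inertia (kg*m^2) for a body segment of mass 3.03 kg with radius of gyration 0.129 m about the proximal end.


I = m * k^2
I = 3.03 * 0.129^2
k^2 = 0.0166
I = 0.0504


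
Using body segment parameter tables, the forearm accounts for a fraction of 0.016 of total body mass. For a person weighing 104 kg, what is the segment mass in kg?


m_segment = body_mass * fraction
m_segment = 104 * 0.016
m_segment = 1.6640


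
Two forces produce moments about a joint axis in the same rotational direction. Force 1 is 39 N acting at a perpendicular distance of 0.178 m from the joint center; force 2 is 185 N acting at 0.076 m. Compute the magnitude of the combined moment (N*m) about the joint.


M = F1 * d1 + F2 * d2
M = 39 * 0.178 + 185 * 0.076
M = 6.9420 + 14.0600
M = 21.0020


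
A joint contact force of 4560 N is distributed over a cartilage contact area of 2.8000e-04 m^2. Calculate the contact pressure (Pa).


P = F / A
P = 4560 / 2.8000e-04
P = 1.6286e+07


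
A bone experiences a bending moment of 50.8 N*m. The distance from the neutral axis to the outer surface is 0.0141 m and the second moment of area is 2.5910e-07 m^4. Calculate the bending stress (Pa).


sigma = M * c / I
sigma = 50.8 * 0.0141 / 2.5910e-07
M * c = 0.7163
sigma = 2.7645e+06


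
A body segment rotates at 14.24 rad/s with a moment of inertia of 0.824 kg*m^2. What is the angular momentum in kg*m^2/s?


L = I * omega
L = 0.824 * 14.24
L = 11.7338


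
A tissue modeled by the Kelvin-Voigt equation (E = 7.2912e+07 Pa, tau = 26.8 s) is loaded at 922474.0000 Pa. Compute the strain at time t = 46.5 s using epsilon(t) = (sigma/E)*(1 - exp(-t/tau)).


epsilon(t) = (sigma/E) * (1 - exp(-t/tau))
sigma/E = 922474.0000 / 7.2912e+07 = 0.0127
exp(-t/tau) = exp(-46.5 / 26.8) = 0.1764
epsilon = 0.0127 * (1 - 0.1764)
epsilon = 0.0104


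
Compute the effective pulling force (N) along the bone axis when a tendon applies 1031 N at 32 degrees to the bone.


F_eff = F_tendon * cos(theta)
theta = 32 deg = 0.5585 rad
cos(theta) = 0.8480
F_eff = 1031 * 0.8480
F_eff = 874.3376


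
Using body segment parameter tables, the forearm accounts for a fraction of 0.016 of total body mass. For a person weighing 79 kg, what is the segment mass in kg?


m_segment = body_mass * fraction
m_segment = 79 * 0.016
m_segment = 1.2640


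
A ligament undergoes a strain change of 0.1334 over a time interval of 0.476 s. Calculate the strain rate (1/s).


strain_rate = delta_strain / delta_t
strain_rate = 0.1334 / 0.476
strain_rate = 0.2803


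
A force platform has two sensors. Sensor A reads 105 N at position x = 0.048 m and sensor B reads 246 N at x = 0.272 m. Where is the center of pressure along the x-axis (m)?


COP_x = (F1*x1 + F2*x2) / (F1 + F2)
COP_x = (105*0.048 + 246*0.272) / (105 + 246)
Numerator = 71.9520
Denominator = 351
COP_x = 0.2050


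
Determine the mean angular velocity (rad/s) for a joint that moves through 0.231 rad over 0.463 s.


omega = delta_theta / delta_t
omega = 0.231 / 0.463
omega = 0.4989


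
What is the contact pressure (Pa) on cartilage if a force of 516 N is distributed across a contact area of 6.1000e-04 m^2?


P = F / A
P = 516 / 6.1000e-04
P = 845901.6393


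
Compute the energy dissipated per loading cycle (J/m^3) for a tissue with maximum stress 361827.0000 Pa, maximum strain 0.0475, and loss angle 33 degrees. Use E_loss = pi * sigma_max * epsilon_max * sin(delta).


E_loss = pi * sigma_max * epsilon_max * sin(delta)
delta = 33 deg = 0.5760 rad
sin(delta) = 0.5446
E_loss = pi * 361827.0000 * 0.0475 * 0.5446
E_loss = 29407.1691


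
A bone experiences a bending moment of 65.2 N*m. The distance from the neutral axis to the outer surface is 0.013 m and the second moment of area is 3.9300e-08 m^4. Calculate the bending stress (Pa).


sigma = M * c / I
sigma = 65.2 * 0.013 / 3.9300e-08
M * c = 0.8476
sigma = 2.1567e+07


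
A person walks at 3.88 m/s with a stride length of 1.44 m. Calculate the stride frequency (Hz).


f = v / stride_length
f = 3.88 / 1.44
f = 2.6944


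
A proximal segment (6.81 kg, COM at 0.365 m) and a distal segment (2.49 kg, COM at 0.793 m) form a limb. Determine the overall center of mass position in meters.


COM = (m1*x1 + m2*x2) / (m1 + m2)
COM = (6.81*0.365 + 2.49*0.793) / (6.81 + 2.49)
Numerator = 4.4602
Denominator = 9.3000
COM = 0.4796


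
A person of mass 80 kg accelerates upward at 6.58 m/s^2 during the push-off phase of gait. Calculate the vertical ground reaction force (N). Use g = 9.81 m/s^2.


GRF = m * (g + a)
GRF = 80 * (9.81 + 6.58)
GRF = 80 * 16.3900
GRF = 1311.2000


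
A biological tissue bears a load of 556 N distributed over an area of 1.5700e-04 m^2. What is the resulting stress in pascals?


stress = F / A
stress = 556 / 1.5700e-04
stress = 3.5414e+06


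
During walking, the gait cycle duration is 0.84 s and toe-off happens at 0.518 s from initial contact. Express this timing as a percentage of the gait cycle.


pct = (event_time / cycle_time) * 100
pct = (0.518 / 0.84) * 100
ratio = 0.6167
pct = 61.6667


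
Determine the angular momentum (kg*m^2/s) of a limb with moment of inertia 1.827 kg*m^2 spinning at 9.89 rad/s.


L = I * omega
L = 1.827 * 9.89
L = 18.0690


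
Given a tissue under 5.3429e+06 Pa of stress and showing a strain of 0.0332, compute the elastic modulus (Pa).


E = stress / strain
E = 5.3429e+06 / 0.0332
E = 1.6093e+08


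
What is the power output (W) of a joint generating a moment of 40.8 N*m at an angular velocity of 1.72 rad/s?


P = M * omega
P = 40.8 * 1.72
P = 70.1760


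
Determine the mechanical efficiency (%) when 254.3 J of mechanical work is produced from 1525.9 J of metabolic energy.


eta = (W_mech / E_meta) * 100
eta = (254.3 / 1525.9) * 100
ratio = 0.1667
eta = 16.6656


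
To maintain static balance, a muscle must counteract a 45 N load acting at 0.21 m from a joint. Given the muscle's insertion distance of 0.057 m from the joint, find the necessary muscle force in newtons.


F_muscle = W * d_load / d_muscle
F_muscle = 45 * 0.21 / 0.057
Numerator = 9.4500
F_muscle = 165.7895


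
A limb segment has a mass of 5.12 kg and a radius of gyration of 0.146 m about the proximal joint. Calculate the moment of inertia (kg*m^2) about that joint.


I = m * k^2
I = 5.12 * 0.146^2
k^2 = 0.0213
I = 0.1091


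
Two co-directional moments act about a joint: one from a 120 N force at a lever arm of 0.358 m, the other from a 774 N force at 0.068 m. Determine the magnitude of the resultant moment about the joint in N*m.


M = F1 * d1 + F2 * d2
M = 120 * 0.358 + 774 * 0.068
M = 42.9600 + 52.6320
M = 95.5920


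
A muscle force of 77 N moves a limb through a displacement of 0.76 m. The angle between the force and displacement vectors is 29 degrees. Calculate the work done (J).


W = F * d * cos(theta)
theta = 29 deg = 0.5061 rad
cos(theta) = 0.8746
W = 77 * 0.76 * 0.8746
W = 51.1827


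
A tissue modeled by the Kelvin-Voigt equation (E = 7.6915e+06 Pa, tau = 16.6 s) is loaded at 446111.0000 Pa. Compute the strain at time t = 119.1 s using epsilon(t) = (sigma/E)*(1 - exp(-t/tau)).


epsilon(t) = (sigma/E) * (1 - exp(-t/tau))
sigma/E = 446111.0000 / 7.6915e+06 = 0.0580
exp(-t/tau) = exp(-119.1 / 16.6) = 7.6572e-04
epsilon = 0.0580 * (1 - 7.6572e-04)
epsilon = 0.0580


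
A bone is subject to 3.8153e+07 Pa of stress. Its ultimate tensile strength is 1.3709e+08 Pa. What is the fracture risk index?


FRI = applied / ultimate
FRI = 3.8153e+07 / 1.3709e+08
FRI = 0.2783


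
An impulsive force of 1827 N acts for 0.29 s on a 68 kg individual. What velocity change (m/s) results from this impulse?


J = F * dt = 1827 * 0.29 = 529.8300 N*s
delta_v = J / m
delta_v = 529.8300 / 68
delta_v = 7.7916


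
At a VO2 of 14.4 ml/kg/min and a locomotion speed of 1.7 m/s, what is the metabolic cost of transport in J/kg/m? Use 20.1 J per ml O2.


Power per kg = VO2 * 20.1 / 60
Power per kg = 14.4 * 20.1 / 60 = 4.8240 W/kg
Cost = power_per_kg / speed
Cost = 4.8240 / 1.7
Cost = 2.8376


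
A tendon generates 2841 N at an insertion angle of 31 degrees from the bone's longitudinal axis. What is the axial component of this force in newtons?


F_eff = F_tendon * cos(theta)
theta = 31 deg = 0.5411 rad
cos(theta) = 0.8572
F_eff = 2841 * 0.8572
F_eff = 2435.2123


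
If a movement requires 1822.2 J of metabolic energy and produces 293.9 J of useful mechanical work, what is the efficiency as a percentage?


eta = (W_mech / E_meta) * 100
eta = (293.9 / 1822.2) * 100
ratio = 0.1613
eta = 16.1289


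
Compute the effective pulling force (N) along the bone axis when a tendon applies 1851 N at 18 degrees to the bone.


F_eff = F_tendon * cos(theta)
theta = 18 deg = 0.3142 rad
cos(theta) = 0.9511
F_eff = 1851 * 0.9511
F_eff = 1760.4056


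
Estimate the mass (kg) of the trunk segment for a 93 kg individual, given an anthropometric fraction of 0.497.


m_segment = body_mass * fraction
m_segment = 93 * 0.497
m_segment = 46.2210


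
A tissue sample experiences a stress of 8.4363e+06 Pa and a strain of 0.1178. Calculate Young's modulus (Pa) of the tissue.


E = stress / strain
E = 8.4363e+06 / 0.1178
E = 7.1615e+07


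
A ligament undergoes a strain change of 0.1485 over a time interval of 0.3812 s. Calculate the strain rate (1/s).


strain_rate = delta_strain / delta_t
strain_rate = 0.1485 / 0.3812
strain_rate = 0.3896


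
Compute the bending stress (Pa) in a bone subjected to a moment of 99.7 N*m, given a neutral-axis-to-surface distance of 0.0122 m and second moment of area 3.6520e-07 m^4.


sigma = M * c / I
sigma = 99.7 * 0.0122 / 3.6520e-07
M * c = 1.2163
sigma = 3.3306e+06


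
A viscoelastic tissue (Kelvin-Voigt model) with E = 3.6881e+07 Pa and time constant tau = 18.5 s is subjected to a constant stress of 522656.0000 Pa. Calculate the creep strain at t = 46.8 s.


epsilon(t) = (sigma/E) * (1 - exp(-t/tau))
sigma/E = 522656.0000 / 3.6881e+07 = 0.0142
exp(-t/tau) = exp(-46.8 / 18.5) = 0.0797
epsilon = 0.0142 * (1 - 0.0797)
epsilon = 0.0130


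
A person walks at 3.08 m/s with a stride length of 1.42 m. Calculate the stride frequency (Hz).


f = v / stride_length
f = 3.08 / 1.42
f = 2.1690


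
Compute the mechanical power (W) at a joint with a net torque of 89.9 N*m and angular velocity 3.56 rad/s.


P = M * omega
P = 89.9 * 3.56
P = 320.0440


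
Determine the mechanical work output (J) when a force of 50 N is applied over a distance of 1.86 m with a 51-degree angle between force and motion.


W = F * d * cos(theta)
theta = 51 deg = 0.8901 rad
cos(theta) = 0.6293
W = 50 * 1.86 * 0.6293
W = 58.5268


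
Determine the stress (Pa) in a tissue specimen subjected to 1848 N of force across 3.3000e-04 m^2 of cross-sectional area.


stress = F / A
stress = 1848 / 3.3000e-04
stress = 5.6000e+06


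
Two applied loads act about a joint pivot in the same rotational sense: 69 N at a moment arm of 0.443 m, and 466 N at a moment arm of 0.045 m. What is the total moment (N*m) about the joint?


M = F1 * d1 + F2 * d2
M = 69 * 0.443 + 466 * 0.045
M = 30.5670 + 20.9700
M = 51.5370


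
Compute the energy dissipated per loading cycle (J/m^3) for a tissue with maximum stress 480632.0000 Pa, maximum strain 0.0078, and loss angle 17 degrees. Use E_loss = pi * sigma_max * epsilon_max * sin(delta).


E_loss = pi * sigma_max * epsilon_max * sin(delta)
delta = 17 deg = 0.2967 rad
sin(delta) = 0.2924
E_loss = pi * 480632.0000 * 0.0078 * 0.2924
E_loss = 3443.4398


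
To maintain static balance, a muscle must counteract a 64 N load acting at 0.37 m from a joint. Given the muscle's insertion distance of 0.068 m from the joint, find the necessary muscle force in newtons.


F_muscle = W * d_load / d_muscle
F_muscle = 64 * 0.37 / 0.068
Numerator = 23.6800
F_muscle = 348.2353


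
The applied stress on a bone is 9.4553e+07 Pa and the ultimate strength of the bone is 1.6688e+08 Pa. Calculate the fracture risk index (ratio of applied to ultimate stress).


FRI = applied / ultimate
FRI = 9.4553e+07 / 1.6688e+08
FRI = 0.5666


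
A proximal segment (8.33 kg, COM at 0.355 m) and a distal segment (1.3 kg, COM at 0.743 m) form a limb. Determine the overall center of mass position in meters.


COM = (m1*x1 + m2*x2) / (m1 + m2)
COM = (8.33*0.355 + 1.3*0.743) / (8.33 + 1.3)
Numerator = 3.9230
Denominator = 9.6300
COM = 0.4074


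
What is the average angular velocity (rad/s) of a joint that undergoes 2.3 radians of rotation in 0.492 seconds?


omega = delta_theta / delta_t
omega = 2.3 / 0.492
omega = 4.6748


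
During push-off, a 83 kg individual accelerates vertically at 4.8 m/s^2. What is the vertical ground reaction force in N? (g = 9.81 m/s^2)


GRF = m * (g + a)
GRF = 83 * (9.81 + 4.8)
GRF = 83 * 14.6100
GRF = 1212.6300


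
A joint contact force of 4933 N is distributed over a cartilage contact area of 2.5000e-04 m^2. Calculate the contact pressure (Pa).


P = F / A
P = 4933 / 2.5000e-04
P = 1.9732e+07


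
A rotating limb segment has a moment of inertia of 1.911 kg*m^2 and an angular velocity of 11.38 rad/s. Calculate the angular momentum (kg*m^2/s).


L = I * omega
L = 1.911 * 11.38
L = 21.7472


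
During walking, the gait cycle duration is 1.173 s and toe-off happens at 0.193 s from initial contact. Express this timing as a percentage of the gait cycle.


pct = (event_time / cycle_time) * 100
pct = (0.193 / 1.173) * 100
ratio = 0.1645
pct = 16.4535


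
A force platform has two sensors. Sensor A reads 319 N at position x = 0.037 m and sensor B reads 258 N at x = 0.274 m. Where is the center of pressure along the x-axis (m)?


COP_x = (F1*x1 + F2*x2) / (F1 + F2)
COP_x = (319*0.037 + 258*0.274) / (319 + 258)
Numerator = 82.4950
Denominator = 577
COP_x = 0.1430


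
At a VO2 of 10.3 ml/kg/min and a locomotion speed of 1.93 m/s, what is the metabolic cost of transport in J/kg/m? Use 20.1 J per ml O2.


Power per kg = VO2 * 20.1 / 60
Power per kg = 10.3 * 20.1 / 60 = 3.4505 W/kg
Cost = power_per_kg / speed
Cost = 3.4505 / 1.93
Cost = 1.7878


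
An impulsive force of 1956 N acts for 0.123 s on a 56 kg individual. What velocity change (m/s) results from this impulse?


J = F * dt = 1956 * 0.123 = 240.5880 N*s
delta_v = J / m
delta_v = 240.5880 / 56
delta_v = 4.2962


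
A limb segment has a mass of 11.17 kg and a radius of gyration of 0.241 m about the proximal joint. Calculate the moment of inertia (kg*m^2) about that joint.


I = m * k^2
I = 11.17 * 0.241^2
k^2 = 0.0581
I = 0.6488


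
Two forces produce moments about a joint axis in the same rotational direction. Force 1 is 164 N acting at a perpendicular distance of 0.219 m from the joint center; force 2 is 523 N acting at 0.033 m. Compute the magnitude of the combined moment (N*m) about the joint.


M = F1 * d1 + F2 * d2
M = 164 * 0.219 + 523 * 0.033
M = 35.9160 + 17.2590
M = 53.1750


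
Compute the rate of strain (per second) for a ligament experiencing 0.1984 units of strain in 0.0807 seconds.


strain_rate = delta_strain / delta_t
strain_rate = 0.1984 / 0.0807
strain_rate = 2.4585


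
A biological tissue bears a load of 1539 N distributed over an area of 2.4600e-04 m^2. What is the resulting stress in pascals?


stress = F / A
stress = 1539 / 2.4600e-04
stress = 6.2561e+06


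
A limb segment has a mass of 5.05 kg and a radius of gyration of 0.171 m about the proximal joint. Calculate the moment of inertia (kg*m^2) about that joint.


I = m * k^2
I = 5.05 * 0.171^2
k^2 = 0.0292
I = 0.1477


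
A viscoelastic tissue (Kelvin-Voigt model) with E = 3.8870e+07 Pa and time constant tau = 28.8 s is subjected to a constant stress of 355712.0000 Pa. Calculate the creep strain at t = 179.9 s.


epsilon(t) = (sigma/E) * (1 - exp(-t/tau))
sigma/E = 355712.0000 / 3.8870e+07 = 0.0092
exp(-t/tau) = exp(-179.9 / 28.8) = 0.0019
epsilon = 0.0092 * (1 - 0.0019)
epsilon = 0.0091


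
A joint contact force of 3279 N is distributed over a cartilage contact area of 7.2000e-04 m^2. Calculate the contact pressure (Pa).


P = F / A
P = 3279 / 7.2000e-04
P = 4.5542e+06


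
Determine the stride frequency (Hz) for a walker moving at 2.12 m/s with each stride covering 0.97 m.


f = v / stride_length
f = 2.12 / 0.97
f = 2.1856


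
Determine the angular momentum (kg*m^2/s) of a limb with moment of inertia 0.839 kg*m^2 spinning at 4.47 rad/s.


L = I * omega
L = 0.839 * 4.47
L = 3.7503


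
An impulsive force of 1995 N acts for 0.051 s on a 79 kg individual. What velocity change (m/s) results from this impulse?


J = F * dt = 1995 * 0.051 = 101.7450 N*s
delta_v = J / m
delta_v = 101.7450 / 79
delta_v = 1.2879


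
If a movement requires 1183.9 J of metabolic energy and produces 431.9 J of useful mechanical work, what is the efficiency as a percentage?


eta = (W_mech / E_meta) * 100
eta = (431.9 / 1183.9) * 100
ratio = 0.3648
eta = 36.4811


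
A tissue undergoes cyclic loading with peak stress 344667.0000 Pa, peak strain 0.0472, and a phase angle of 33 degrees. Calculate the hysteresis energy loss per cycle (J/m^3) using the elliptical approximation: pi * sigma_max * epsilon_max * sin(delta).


E_loss = pi * sigma_max * epsilon_max * sin(delta)
delta = 33 deg = 0.5760 rad
sin(delta) = 0.5446
E_loss = pi * 344667.0000 * 0.0472 * 0.5446
E_loss = 27835.5842


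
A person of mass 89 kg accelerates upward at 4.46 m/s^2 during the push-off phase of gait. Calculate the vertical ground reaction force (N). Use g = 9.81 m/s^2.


GRF = m * (g + a)
GRF = 89 * (9.81 + 4.46)
GRF = 89 * 14.2700
GRF = 1270.0300


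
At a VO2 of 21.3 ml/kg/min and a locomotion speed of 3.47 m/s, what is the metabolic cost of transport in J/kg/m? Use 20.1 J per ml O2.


Power per kg = VO2 * 20.1 / 60
Power per kg = 21.3 * 20.1 / 60 = 7.1355 W/kg
Cost = power_per_kg / speed
Cost = 7.1355 / 3.47
Cost = 2.0563


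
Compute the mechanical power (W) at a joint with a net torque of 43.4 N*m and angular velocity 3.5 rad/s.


P = M * omega
P = 43.4 * 3.5
P = 151.9000


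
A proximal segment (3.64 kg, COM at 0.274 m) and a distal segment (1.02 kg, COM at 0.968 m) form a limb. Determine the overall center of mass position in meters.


COM = (m1*x1 + m2*x2) / (m1 + m2)
COM = (3.64*0.274 + 1.02*0.968) / (3.64 + 1.02)
Numerator = 1.9847
Denominator = 4.6600
COM = 0.4259


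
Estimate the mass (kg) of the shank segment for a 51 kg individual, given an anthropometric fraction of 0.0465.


m_segment = body_mass * fraction
m_segment = 51 * 0.0465
m_segment = 2.3715


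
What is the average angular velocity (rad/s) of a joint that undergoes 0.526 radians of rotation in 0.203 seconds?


omega = delta_theta / delta_t
omega = 0.526 / 0.203
omega = 2.5911


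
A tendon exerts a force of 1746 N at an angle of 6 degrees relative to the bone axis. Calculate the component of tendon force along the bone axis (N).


F_eff = F_tendon * cos(theta)
theta = 6 deg = 0.1047 rad
cos(theta) = 0.9945
F_eff = 1746 * 0.9945
F_eff = 1736.4352


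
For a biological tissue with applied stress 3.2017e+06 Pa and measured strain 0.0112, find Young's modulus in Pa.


E = stress / strain
E = 3.2017e+06 / 0.0112
E = 2.8587e+08


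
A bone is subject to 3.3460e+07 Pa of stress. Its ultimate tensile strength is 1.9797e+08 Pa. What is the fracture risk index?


FRI = applied / ultimate
FRI = 3.3460e+07 / 1.9797e+08
FRI = 0.1690


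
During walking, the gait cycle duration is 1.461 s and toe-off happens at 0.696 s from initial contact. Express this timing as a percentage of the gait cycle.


pct = (event_time / cycle_time) * 100
pct = (0.696 / 1.461) * 100
ratio = 0.4764
pct = 47.6386


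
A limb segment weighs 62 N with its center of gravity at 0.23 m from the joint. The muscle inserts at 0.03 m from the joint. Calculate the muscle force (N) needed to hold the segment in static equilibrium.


F_muscle = W * d_load / d_muscle
F_muscle = 62 * 0.23 / 0.03
Numerator = 14.2600
F_muscle = 475.3333


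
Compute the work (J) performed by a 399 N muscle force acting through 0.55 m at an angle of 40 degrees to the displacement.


W = F * d * cos(theta)
theta = 40 deg = 0.6981 rad
cos(theta) = 0.7660
W = 399 * 0.55 * 0.7660
W = 168.1085


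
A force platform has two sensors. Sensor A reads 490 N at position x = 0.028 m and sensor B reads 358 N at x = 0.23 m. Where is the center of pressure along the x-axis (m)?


COP_x = (F1*x1 + F2*x2) / (F1 + F2)
COP_x = (490*0.028 + 358*0.23) / (490 + 358)
Numerator = 96.0600
Denominator = 848
COP_x = 0.1133


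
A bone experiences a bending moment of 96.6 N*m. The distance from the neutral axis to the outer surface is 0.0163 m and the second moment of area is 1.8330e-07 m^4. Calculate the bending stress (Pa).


sigma = M * c / I
sigma = 96.6 * 0.0163 / 1.8330e-07
M * c = 1.5746
sigma = 8.5902e+06


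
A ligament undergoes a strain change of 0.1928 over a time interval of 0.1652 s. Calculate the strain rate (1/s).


strain_rate = delta_strain / delta_t
strain_rate = 0.1928 / 0.1652
strain_rate = 1.1671


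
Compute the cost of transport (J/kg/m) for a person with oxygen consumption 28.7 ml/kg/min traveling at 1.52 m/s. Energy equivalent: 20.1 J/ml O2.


Power per kg = VO2 * 20.1 / 60
Power per kg = 28.7 * 20.1 / 60 = 9.6145 W/kg
Cost = power_per_kg / speed
Cost = 9.6145 / 1.52
Cost = 6.3253


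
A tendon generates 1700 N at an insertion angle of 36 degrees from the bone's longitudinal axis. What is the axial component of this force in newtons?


F_eff = F_tendon * cos(theta)
theta = 36 deg = 0.6283 rad
cos(theta) = 0.8090
F_eff = 1700 * 0.8090
F_eff = 1375.3289


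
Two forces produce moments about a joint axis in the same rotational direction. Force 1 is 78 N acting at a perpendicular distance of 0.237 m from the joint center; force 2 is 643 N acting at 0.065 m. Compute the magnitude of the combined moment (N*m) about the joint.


M = F1 * d1 + F2 * d2
M = 78 * 0.237 + 643 * 0.065
M = 18.4860 + 41.7950
M = 60.2810


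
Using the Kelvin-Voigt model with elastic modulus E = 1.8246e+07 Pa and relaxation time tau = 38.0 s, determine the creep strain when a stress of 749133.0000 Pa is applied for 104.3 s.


epsilon(t) = (sigma/E) * (1 - exp(-t/tau))
sigma/E = 749133.0000 / 1.8246e+07 = 0.0411
exp(-t/tau) = exp(-104.3 / 38.0) = 0.0643
epsilon = 0.0411 * (1 - 0.0643)
epsilon = 0.0384
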